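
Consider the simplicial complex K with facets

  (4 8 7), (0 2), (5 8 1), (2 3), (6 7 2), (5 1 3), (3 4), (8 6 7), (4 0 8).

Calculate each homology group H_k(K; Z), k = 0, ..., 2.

We work with the vertex ordering 0 < 1 < 2 < 3 < 4 < 5 < 6 < 7 < 8. The simplices of K, each written with vertices in increasing order, are:

  0-simplices (9): [0], [1], [2], [3], [4], [5], [6], [7], [8]
  1-simplices (17): [0,2], [0,4], [0,8], [1,3], [1,5], [1,8], [2,3], [2,6], [2,7], [3,4], [3,5], [4,7], [4,8], [5,8], [6,7], [6,8], [7,8]
  2-simplices (6): [0,4,8], [1,3,5], [1,5,8], [2,6,7], [4,7,8], [6,7,8]

Hence C_0 ≅ Z^9, C_1 ≅ Z^17, C_2 ≅ Z^6.

∂_1: C_1 → C_0 maps an edge to its endpoints' difference, ∂[p,q] = q − p.
The 9×17 boundary matrix has rank 8 and Smith normal form diag(1,1,1,1,1,1,1,1).

The boundary map ∂_2: C_2 → C_1 sends each 2-simplex [p,q,r] to [q,r] − [p,r] + [p,q]. For instance
  ∂[1,5,8] = [5,8] − [1,8] + [1,5],
  ∂[1,3,5] = [3,5] − [1,5] + [1,3].
As a 17×6 matrix over Z this has rank 6, with invariant factors (1,1,1,1,1,1).

From H_k ≅ ker(∂_k) / im(∂_{k+1}) we obtain:

  H_0: rank C_0 − rank ∂_1 = 9 − 8 = 1, and the invariant factors of ∂_1 are all 1, so H_0 = Z.
  H_1: rank ker ∂_1 − rank ∂_2 = (17 − 8) − 6 = 3, and the invariant factors of ∂_2 are all 1, so H_1 = Z^3.
  H_2: rank ker ∂_2 − rank ∂_3 = (6 − 6) − 0 = 0, and there is no ∂_3, so H_2 = 0.

H_0 ≅ Z,  H_1 ≅ Z^3,  H_2 = 0.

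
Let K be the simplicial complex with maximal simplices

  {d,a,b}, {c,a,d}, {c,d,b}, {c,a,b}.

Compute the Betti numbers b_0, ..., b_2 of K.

K has 4 vertices, 6 edges, 4 triangles.
rank ∂_0 = 0, rank ∂_1 = 3 ⇒ b_0 = 4 − 0 − 3 = 1; all invariant factors of ∂_1 are 1 so no torsion. So H_0 ≅ Z.
rank ∂_1 = 3, rank ∂_2 = 3 ⇒ b_1 = 6 − 3 − 3 = 0; all invariant factors of ∂_2 are 1 so no torsion. So H_1 ≅ 0.
rank ∂_2 = 3, rank ∂_3 = 0 ⇒ b_2 = 4 − 3 − 0 = 1. So H_2 ≅ Z.

b_0 = 1, b_1 = 0, b_2 = 1.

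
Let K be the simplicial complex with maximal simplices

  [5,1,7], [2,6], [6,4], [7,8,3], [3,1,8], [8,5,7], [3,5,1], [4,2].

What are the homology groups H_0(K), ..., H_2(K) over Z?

H_0 = Z^2,  H_1 = Z^2,  H_2 = 0.

Take the total order 1 < 2 < 3 < 4 < 5 < 6 < 7 < 8 on the vertex set. Then K (dimension 2) consists of the simplices:

  0-simplices (8): [1], [2], [3], [4], [5], [6], [7], [8]
  1-simplices (13): [1,3], [1,5], [1,7], [1,8], [2,4], [2,6], [3,5], [3,7], [3,8], [4,6], [5,7], [5,8], [7,8]
  2-simplices (5): [1,3,5], [1,3,8], [1,5,7], [3,7,8], [5,7,8]

so the chain groups are C_0 ≅ Z^8, C_1 ≅ Z^13, C_2 ≅ Z^5.

Boundary ∂_1: C_1 → C_0 sends each edge [p,q] (with p < q) to q − p. For instance
  ∂[3,5] = [5] − [3].
This gives a 8×13 integer matrix of rank 6; reducing to Smith normal form yields diagonal entries (1,1,1,1,1,1).

The boundary map ∂_2: C_2 → C_1 acts by ∂[p,q,r] = [q,r] − [p,r] + [p,q]. For instance
  ∂[1,5,7] = [5,7] − [1,7] + [1,5],
  ∂[1,3,5] = [3,5] − [1,5] + [1,3].
As a 13×5 matrix over Z this has rank 5, with invariant factors (1,1,1,1,1).

Computing H_k = (kernel of ∂_k) / (image of ∂_{k+1}):

  H_0: rank C_0 − rank ∂_1 = 8 − 6 = 2, and the invariant factors of ∂_1 are all 1, so H_0 = Z^2.
  H_1: rank ker ∂_1 − rank ∂_2 = (13 − 6) − 5 = 2, and the invariant factors of ∂_2 are all 1, so H_1 = Z^2.
  H_2: rank ker ∂_2 − rank ∂_3 = (5 − 5) − 0 = 0, and there is no ∂_3, so H_2 = 0.

As a check, the Euler characteristic is 8 − 13 + 5 = 0, which agrees with 2 − 2 + 0 = 0.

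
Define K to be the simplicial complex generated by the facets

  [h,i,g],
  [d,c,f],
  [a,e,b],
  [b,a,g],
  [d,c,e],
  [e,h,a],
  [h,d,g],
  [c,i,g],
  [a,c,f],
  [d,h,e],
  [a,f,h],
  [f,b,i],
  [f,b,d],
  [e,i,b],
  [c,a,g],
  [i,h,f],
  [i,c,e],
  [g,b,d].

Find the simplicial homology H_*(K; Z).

H_0 = Z,  H_1 = Z^2,  H_2 = Z.

Take the total order a < b < c < d < e < f < g < h < i on the vertex set. Then K (dimension 2) consists of the simplices:

  0-simplices (9): a, b, c, d, e, f, g, h, i
  1-simplices (27): ab, ac, ae, af, ag, ah, bd, be, bf, bg, bi, cd, ce, cf, cg, ci, de, df, dg, dh, eh, ei, fh, fi, gh, gi, hi
  2-simplices (18): abe, abg, acf, acg, aeh, afh, bdf, bdg, bei, bfi, cde, cdf, cei, cgi, deh, dgh, fhi, ghi

giving chain groups C_0 ≅ Z^9, C_1 ≅ Z^27, C_2 ≅ Z^18.

The boundary map ∂_1: C_1 → C_0 sends each edge [p,q] (with p < q) to q − p.
The 9×27 boundary matrix has rank 8 and Smith normal form diag(1,1,1,1,1,1,1,1).

Boundary ∂_2: C_2 → C_1 maps a triangle to the signed sum of its edges. For instance
  ∂acg = cg − ag + ac,
  ∂cdf = df − cf + cd.
The resulting 27×18 matrix has rank 17, and its Smith normal form has invariant factors (1,1,1,1,1,1,1,1,1,1,1,1,1,1,1,1,1).

From H_k ≅ ker(∂_k) / im(∂_{k+1}) we obtain:

  H_0: rank C_0 − rank ∂_1 = 9 − 8 = 1, and the invariant factors of ∂_1 are all 1, so H_0 ≅ Z.
  H_1: rank ker ∂_1 − rank ∂_2 = (27 − 8) − 17 = 2, and the invariant factors of ∂_2 are all 1, so H_1 ≅ Z^2.
  H_2: rank ker ∂_2 − rank ∂_3 = (18 − 17) − 0 = 1, and there is no ∂_3, so H_2 ≅ Z.

(K is a triangulation of the torus T^2.)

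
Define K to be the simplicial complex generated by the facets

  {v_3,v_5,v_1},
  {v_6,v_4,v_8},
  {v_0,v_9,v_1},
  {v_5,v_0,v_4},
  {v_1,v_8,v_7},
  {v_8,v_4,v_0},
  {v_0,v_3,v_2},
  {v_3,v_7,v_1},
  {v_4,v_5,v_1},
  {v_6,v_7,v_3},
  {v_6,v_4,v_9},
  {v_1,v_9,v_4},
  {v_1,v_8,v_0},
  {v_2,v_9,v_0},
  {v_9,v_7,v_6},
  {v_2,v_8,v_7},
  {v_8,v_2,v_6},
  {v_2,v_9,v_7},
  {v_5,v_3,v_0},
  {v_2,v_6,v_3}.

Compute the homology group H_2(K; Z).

Order the vertices as v_0 < v_1 < v_2 < v_3 < v_4 < v_5 < v_6 < v_7 < v_8 < v_9. Listing each simplex with vertices in this order, K has dimension 2 with simplices:

  0-simplices (10): [v_0], [v_1], [v_2], [v_3], [v_4], [v_5], [v_6], [v_7], [v_8], [v_9]
  1-simplices (30): (30 of them)
  2-simplices (20): (20 of them)

Hence C_0 ≅ Z^10, C_1 ≅ Z^30, C_2 ≅ Z^20.

The boundary map ∂_1: C_1 → C_0 is given by ∂[p,q] = [q] − [p]. For instance
  ∂[v_2,v_8] = [v_8] − [v_2].
This gives a 10×30 integer matrix of rank 9; reducing to Smith normal form yields diagonal entries (1,1,1,1,1,1,1,1,1).

∂_2: C_2 → C_1 acts by ∂[p,q,r] = [q,r] − [p,r] + [p,q]. For instance
  ∂[v_1,v_7,v_8] = [v_7,v_8] − [v_1,v_8] + [v_1,v_7],
  ∂[v_6,v_7,v_9] = [v_7,v_9] − [v_6,v_9] + [v_6,v_7].
As a 30×20 matrix over Z this has rank 20, with invariant factors (1,1,1,1,1,1,1,1,1,1,1,1,1,1,1,1,1,1,1,2).

From H_k ≅ ker(∂_k) / im(∂_{k+1}) we obtain:

  H_2: rank ker ∂_2 − rank ∂_3 = (20 − 20) − 0 = 0, and there is no ∂_3, so H_2 = 0.

H_2 = 0.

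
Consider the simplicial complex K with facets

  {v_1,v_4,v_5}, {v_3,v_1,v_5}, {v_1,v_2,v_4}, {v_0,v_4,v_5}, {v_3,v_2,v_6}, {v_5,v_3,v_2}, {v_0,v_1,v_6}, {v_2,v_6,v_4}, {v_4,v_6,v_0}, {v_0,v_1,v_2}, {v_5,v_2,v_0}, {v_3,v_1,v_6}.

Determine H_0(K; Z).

Fix the vertex order v_0 < v_1 < v_2 < v_3 < v_4 < v_5 < v_6 and write every simplex with vertices in increasing order. Then dim K = 2 and the simplices of K are:

  0-simplices (7): [v_0], [v_1], [v_2], [v_3], [v_4], [v_5], [v_6]
  1-simplices (18): (18 of them)
  2-simplices (12): (12 of them)

Hence C_0 ≅ Z^7, C_1 ≅ Z^18, C_2 ≅ Z^12.

Boundary ∂_1: C_1 → C_0 sends each edge [p,q] (with p < q) to q − p.
This gives a 7×18 integer matrix of rank 6; reducing to Smith normal form yields diagonal entries (1,1,1,1,1,1).

∂_2: C_2 → C_1 sends each 2-simplex [p,q,r] to [q,r] − [p,r] + [p,q]. For instance
  ∂[v_0,v_1,v_6] = [v_1,v_6] − [v_0,v_6] + [v_0,v_1],
  ∂[v_2,v_3,v_6] = [v_3,v_6] − [v_2,v_6] + [v_2,v_3].
This gives a 18×12 integer matrix of rank 12; reducing to Smith normal form yields diagonal entries (1,1,1,1,1,1,1,1,1,1,1,2).

From H_k ≅ ker(∂_k) / im(∂_{k+1}) we obtain:

  H_0: rank C_0 − rank ∂_1 = 7 − 6 = 1, and the invariant factors of ∂_1 are all 1, so H_0 = Z.

(K is a triangulation of the real projective plane RP^2.)

H_0 = Z.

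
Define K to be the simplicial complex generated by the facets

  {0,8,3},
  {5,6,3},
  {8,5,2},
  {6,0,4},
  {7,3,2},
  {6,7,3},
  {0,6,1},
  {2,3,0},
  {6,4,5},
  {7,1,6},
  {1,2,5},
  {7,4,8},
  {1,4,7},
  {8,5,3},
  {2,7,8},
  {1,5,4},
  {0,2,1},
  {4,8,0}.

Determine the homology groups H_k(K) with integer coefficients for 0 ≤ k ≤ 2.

H_0 = Z,  H_1 = Z ⊕ Z/2Z,  H_2 = 0.

Order the vertices as 0 < 1 < 2 < 3 < 4 < 5 < 6 < 7 < 8. Listing each simplex with vertices in this order, K has dimension 2 with simplices:

  0-simplices (9): [0], [1], [2], [3], [4], [5], [6], [7], [8]
  1-simplices (27): (27 of them)
  2-simplices (18): [0,1,2], [0,1,6], [0,2,3], [0,3,8], [0,4,6], [0,4,8], [1,2,5], [1,4,5], [1,4,7], [1,6,7], [2,3,7], [2,5,8], [2,7,8], [3,5,6], [3,5,8], [3,6,7], [4,5,6], [4,7,8]

so the chain groups are C_0 ≅ Z^9, C_1 ≅ Z^27, C_2 ≅ Z^18.

The boundary map ∂_1: C_1 → C_0 is given by ∂[p,q] = [q] − [p]. For instance
  ∂[1,4] = [4] − [1].
The 9×27 boundary matrix has rank 8 and Smith normal form diag(1,1,1,1,1,1,1,1).

∂_2: C_2 → C_1 sends each 2-simplex [p,q,r] to [q,r] − [p,r] + [p,q]. For instance
  ∂[0,1,2] = [1,2] − [0,2] + [0,1],
  ∂[1,2,5] = [2,5] − [1,5] + [1,2].
As a 27×18 matrix over Z this has rank 18, with invariant factors (1,1,1,1,1,1,1,1,1,1,1,1,1,1,1,1,1,2).

Reading off H_k = ker ∂_k / im ∂_{k+1}:

  H_0: rank C_0 − rank ∂_1 = 9 − 8 = 1, and the invariant factors of ∂_1 are all 1, so H_0 = Z.
  H_1: rank ker ∂_1 − rank ∂_2 = (27 − 8) − 18 = 1, and ∂_2 has invariant factor 2 > 1, so H_1 = Z ⊕ Z/2Z.
  H_2: rank ker ∂_2 − rank ∂_3 = (18 − 18) − 0 = 0, and there is no ∂_3, so H_2 = 0.

As a check, the Euler characteristic is 9 − 27 + 18 = 0, which agrees with 1 − 1 + 0 = 0.
(K is a triangulation of the Klein bottle.)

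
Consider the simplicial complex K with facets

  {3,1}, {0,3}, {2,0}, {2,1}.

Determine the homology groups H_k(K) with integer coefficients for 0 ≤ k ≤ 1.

H_0 ≅ Z,  H_1 ≅ Z.

Take the total order 0 < 1 < 2 < 3 on the vertex set. Then K (dimension 1) consists of the simplices:

  0-simplices (4): [0], [1], [2], [3]
  1-simplices (4): [0,2], [0,3], [1,2], [1,3]

giving chain groups C_0 ≅ Z^4, C_1 ≅ Z^4.

The boundary map ∂_1: C_1 → C_0 is given by ∂[p,q] = [q] − [p]. For instance
  ∂[0,3] = [3] − [0].
The resulting 4×4 matrix has rank 3, and its Smith normal form has invariant factors (1,1,1).

Now H_k = ker ∂_k / im ∂_{k+1}, so:

  H_0: rank C_0 − rank ∂_1 = 4 − 3 = 1, and the invariant factors of ∂_1 are all 1, so H_0 ≅ Z.
  H_1: rank ker ∂_1 − rank ∂_2 = (4 − 3) − 0 = 1, and there is no ∂_2, so H_1 ≅ Z.

(K is a triangulation of the circle S^1.)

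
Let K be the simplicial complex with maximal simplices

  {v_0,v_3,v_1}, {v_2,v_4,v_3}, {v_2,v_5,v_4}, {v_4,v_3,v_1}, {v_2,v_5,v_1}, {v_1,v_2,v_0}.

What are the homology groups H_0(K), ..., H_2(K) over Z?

H_0 ≅ Z,  H_1 ≅ Z,  H_2 = 0.

Order the vertices as v_0 < v_1 < v_2 < v_3 < v_4 < v_5. Listing each simplex with vertices in this order, K has dimension 2 with simplices:

  0-simplices (6): [v_0], [v_1], [v_2], [v_3], [v_4], [v_5]
  1-simplices (12): [v_0,v_1], [v_0,v_2], [v_0,v_3], [v_1,v_2], [v_1,v_3], [v_1,v_4], [v_1,v_5], [v_2,v_3], [v_2,v_4], [v_2,v_5], [v_3,v_4], [v_4,v_5]
  2-simplices (6): [v_0,v_1,v_2], [v_0,v_1,v_3], [v_1,v_2,v_5], [v_1,v_3,v_4], [v_2,v_3,v_4], [v_2,v_4,v_5]

Hence C_0 ≅ Z^6, C_1 ≅ Z^12, C_2 ≅ Z^6.

The boundary map ∂_1: C_1 → C_0 maps an edge to its endpoints' difference, ∂[p,q] = q − p.
The resulting 6×12 matrix has rank 5, and its Smith normal form has invariant factors (1,1,1,1,1).

The boundary map ∂_2: C_2 → C_1 acts by ∂[p,q,r] = [q,r] − [p,r] + [p,q]. For instance
  ∂[v_2,v_4,v_5] = [v_4,v_5] − [v_2,v_5] + [v_2,v_4],
  ∂[v_1,v_2,v_5] = [v_2,v_5] − [v_1,v_5] + [v_1,v_2].
As a 12×6 matrix over Z this has rank 6, with invariant factors (1,1,1,1,1,1).

Computing H_k = (kernel of ∂_k) / (image of ∂_{k+1}):

  H_0: rank C_0 − rank ∂_1 = 6 − 5 = 1, and the invariant factors of ∂_1 are all 1, so H_0 ≅ Z.
  H_1: rank ker ∂_1 − rank ∂_2 = (12 − 5) − 6 = 1, and the invariant factors of ∂_2 are all 1, so H_1 ≅ Z.
  H_2: rank ker ∂_2 − rank ∂_3 = (6 − 6) − 0 = 0, and there is no ∂_3, so H_2 ≅ 0.

As a check, the Euler characteristic is 6 − 12 + 6 = 0, which agrees with 1 − 1 + 0 = 0.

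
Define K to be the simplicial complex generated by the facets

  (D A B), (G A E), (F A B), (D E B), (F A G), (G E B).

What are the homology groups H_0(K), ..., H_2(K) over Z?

H_0 ≅ Z,  H_1 ≅ Z,  H_2 = 0.

We work with the vertex ordering A < B < D < E < F < G. The simplices of K, each written with vertices in increasing order, are:

  0-simplices (6): A, B, D, E, F, G
  1-simplices (12): AB, AD, AE, AF, AG, BD, BE, BF, BG, DE, EG, FG
  2-simplices (6): ABD, ABF, AEG, AFG, BDE, BEG

Hence C_0 ≅ Z^6, C_1 ≅ Z^12, C_2 ≅ Z^6.

∂_1: C_1 → C_0 is given by ∂[p,q] = [q] − [p]. For instance
  ∂AG = G − A.
The resulting 6×12 matrix has rank 5, and its Smith normal form has invariant factors (1,1,1,1,1).

∂_2: C_2 → C_1 acts by ∂[p,q,r] = [q,r] − [p,r] + [p,q]. For instance
  ∂ABF = BF − AF + AB,
  ∂BDE = DE − BE + BD.
The 12×6 boundary matrix has rank 6 and Smith normal form diag(1,1,1,1,1,1).

Now H_k = ker ∂_k / im ∂_{k+1}, so:

  H_0: rank C_0 − rank ∂_1 = 6 − 5 = 1, and the invariant factors of ∂_1 are all 1, so H_0 ≅ Z.
  H_1: rank ker ∂_1 − rank ∂_2 = (12 − 5) − 6 = 1, and the invariant factors of ∂_2 are all 1, so H_1 ≅ Z.
  H_2: rank ker ∂_2 − rank ∂_3 = (6 − 6) − 0 = 0, and there is no ∂_3, so H_2 ≅ 0.

As a check, the Euler characteristic is 6 − 12 + 6 = 0, which agrees with 1 − 1 + 0 = 0.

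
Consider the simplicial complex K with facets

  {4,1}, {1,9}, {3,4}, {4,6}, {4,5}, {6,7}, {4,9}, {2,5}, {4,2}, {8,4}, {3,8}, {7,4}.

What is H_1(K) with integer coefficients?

H_1 = Z^4.

Order the vertices as 1 < 2 < 3 < 4 < 5 < 6 < 7 < 8 < 9. Listing each simplex with vertices in this order, K has dimension 1 with simplices:

  0-simplices (9): [1], [2], [3], [4], [5], [6], [7], [8], [9]
  1-simplices (12): [1,4], [1,9], [2,4], [2,5], [3,4], [3,8], [4,5], [4,6], [4,7], [4,8], [4,9], [6,7]

Hence C_0 ≅ Z^9, C_1 ≅ Z^12.

∂_1: C_1 → C_0 sends each edge [p,q] (with p < q) to q − p.
The resulting 9×12 matrix has rank 8, and its Smith normal form has invariant factors (1,1,1,1,1,1,1,1).

Reading off H_k = ker ∂_k / im ∂_{k+1}:

  H_1: rank ker ∂_1 − rank ∂_2 = (12 − 8) − 0 = 4, and there is no ∂_2, so H_1 = Z^4.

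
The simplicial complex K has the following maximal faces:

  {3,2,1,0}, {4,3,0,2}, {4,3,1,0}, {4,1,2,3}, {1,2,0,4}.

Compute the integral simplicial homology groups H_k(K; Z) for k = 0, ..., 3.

H_0 ≅ Z,  H_1 = 0,  H_2 = 0,  H_3 ≅ Z.

We work with the vertex ordering 0 < 1 < 2 < 3 < 4. The simplices of K, each written with vertices in increasing order, are:

  0-simplices (5): [0], [1], [2], [3], [4]
  1-simplices (10): [0,1], [0,2], [0,3], [0,4], [1,2], [1,3], [1,4], [2,3], [2,4], [3,4]
  2-simplices (10): [0,1,2], [0,1,3], [0,1,4], [0,2,3], [0,2,4], [0,3,4], [1,2,3], [1,2,4], [1,3,4], [2,3,4]
  3-simplices (5): [0,1,2,3], [0,1,2,4], [0,1,3,4], [0,2,3,4], [1,2,3,4]

so the chain groups are C_0 ≅ Z^5, C_1 ≅ Z^10, C_2 ≅ Z^10, C_3 ≅ Z^5.

Boundary ∂_1: C_1 → C_0 sends each edge [p,q] (with p < q) to q − p.
The 5×10 boundary matrix has rank 4 and Smith normal form diag(1,1,1,1).

The boundary map ∂_2: C_2 → C_1 acts by ∂[p,q,r] = [q,r] − [p,r] + [p,q]. For instance
  ∂[1,2,4] = [2,4] − [1,4] + [1,2],
  ∂[0,1,2] = [1,2] − [0,2] + [0,1].
The 10×10 boundary matrix has rank 6 and Smith normal form diag(1,1,1,1,1,1).

The boundary map ∂_3: C_3 → C_2 sends each 3-simplex σ to the alternating sum Σ_i (−1)^i (σ with its i-th vertex removed). For instance
  ∂[0,1,2,4] = [1,2,4] − [0,2,4] + [0,1,4] − [0,1,2],
  ∂[0,1,2,3] = [1,2,3] − [0,2,3] + [0,1,3] − [0,1,2].
As a 10×5 matrix over Z this has rank 4, with invariant factors (1,1,1,1).

From H_k ≅ ker(∂_k) / im(∂_{k+1}) we obtain:

  H_0: rank C_0 − rank ∂_1 = 5 − 4 = 1, and the invariant factors of ∂_1 are all 1, so H_0 = Z.
  H_1: rank ker ∂_1 − rank ∂_2 = (10 − 4) − 6 = 0, and the invariant factors of ∂_2 are all 1, so H_1 = 0.
  H_2: rank ker ∂_2 − rank ∂_3 = (10 − 6) − 4 = 0, and the invariant factors of ∂_3 are all 1, so H_2 = 0.
  H_3: rank ker ∂_3 − rank ∂_4 = (5 − 4) − 0 = 1, and there is no ∂_4, so H_3 = Z.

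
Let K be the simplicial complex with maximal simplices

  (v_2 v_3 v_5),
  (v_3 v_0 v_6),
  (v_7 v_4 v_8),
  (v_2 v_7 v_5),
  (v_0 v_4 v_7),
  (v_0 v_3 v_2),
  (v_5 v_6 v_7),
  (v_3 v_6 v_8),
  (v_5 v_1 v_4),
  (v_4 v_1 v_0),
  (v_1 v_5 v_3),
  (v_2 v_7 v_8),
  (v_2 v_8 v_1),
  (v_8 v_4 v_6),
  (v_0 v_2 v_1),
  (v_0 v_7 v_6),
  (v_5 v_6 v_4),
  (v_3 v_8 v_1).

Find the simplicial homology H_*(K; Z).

Fix the vertex order v_0 < v_1 < v_2 < v_3 < v_4 < v_5 < v_6 < v_7 < v_8 and write every simplex with vertices in increasing order. Then dim K = 2 and the simplices of K are:

  0-simplices (9): [v_0], [v_1], [v_2], [v_3], [v_4], [v_5], [v_6], [v_7], [v_8]
  1-simplices (27): (27 of them)
  2-simplices (18): (18 of them)

so the chain groups are C_0 ≅ Z^9, C_1 ≅ Z^27, C_2 ≅ Z^18.

Boundary ∂_1: C_1 → C_0 maps an edge to its endpoints' difference, ∂[p,q] = q − p.
The 9×27 boundary matrix has rank 8 and Smith normal form diag(1,1,1,1,1,1,1,1).

∂_2: C_2 → C_1 maps a triangle to the signed sum of its edges. For instance
  ∂[v_4,v_6,v_8] = [v_6,v_8] − [v_4,v_8] + [v_4,v_6],
  ∂[v_4,v_5,v_6] = [v_5,v_6] − [v_4,v_6] + [v_4,v_5].
As a 27×18 matrix over Z this has rank 18, with invariant factors (1,1,1,1,1,1,1,1,1,1,1,1,1,1,1,1,1,2).

Reading off H_k = ker ∂_k / im ∂_{k+1}:

  H_0: rank C_0 − rank ∂_1 = 9 − 8 = 1, and the invariant factors of ∂_1 are all 1, so H_0 = Z.
  H_1: rank ker ∂_1 − rank ∂_2 = (27 − 8) − 18 = 1, and ∂_2 has invariant factor 2 > 1, so H_1 = Z ⊕ Z/2.
  H_2: rank ker ∂_2 − rank ∂_3 = (18 − 18) − 0 = 0, and there is no ∂_3, so H_2 = 0.

As a check, the Euler characteristic is 9 − 27 + 18 = 0, which agrees with 1 − 1 + 0 = 0.

H_0 = Z,  H_1 = Z ⊕ Z/2,  H_2 = 0.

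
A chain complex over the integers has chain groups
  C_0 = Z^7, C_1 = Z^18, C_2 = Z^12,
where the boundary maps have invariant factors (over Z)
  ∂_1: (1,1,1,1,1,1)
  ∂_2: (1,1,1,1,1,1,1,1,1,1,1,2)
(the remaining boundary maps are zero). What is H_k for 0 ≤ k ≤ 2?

H_0 = Z,  H_1 = Z/2,  H_2 = 0.

H_0: b_0 = 7 − 0 − 6 = 1; torsion from ∂_1 factors > 1: none. So H_0 = Z.
H_1: b_1 = 18 − 6 − 12 = 0; torsion from ∂_2 factors > 1: [2]. So H_1 = Z/2.
H_2: b_2 = 12 − 12 − 0 = 0; torsion from ∂_3 factors > 1: none. So H_2 = 0.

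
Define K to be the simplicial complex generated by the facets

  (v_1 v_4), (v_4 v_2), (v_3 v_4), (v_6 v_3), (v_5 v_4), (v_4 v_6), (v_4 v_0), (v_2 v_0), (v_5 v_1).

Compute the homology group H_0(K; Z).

H_0 ≅ Z.

Fix the vertex order v_0 < v_1 < v_2 < v_3 < v_4 < v_5 < v_6 and write every simplex with vertices in increasing order. Then dim K = 1 and the simplices of K are:

  0-simplices (7): [v_0], [v_1], [v_2], [v_3], [v_4], [v_5], [v_6]
  1-simplices (9): [v_0,v_2], [v_0,v_4], [v_1,v_4], [v_1,v_5], [v_2,v_4], [v_3,v_4], [v_3,v_6], [v_4,v_5], [v_4,v_6]

giving chain groups C_0 ≅ Z^7, C_1 ≅ Z^9.

Boundary ∂_1: C_1 → C_0 maps an edge to its endpoints' difference, ∂[p,q] = q − p. For instance
  ∂[v_4,v_5] = [v_5] − [v_4].
This gives a 7×9 integer matrix of rank 6; reducing to Smith normal form yields diagonal entries (1,1,1,1,1,1).

From H_k ≅ ker(∂_k) / im(∂_{k+1}) we obtain:

  H_0: rank C_0 − rank ∂_1 = 7 − 6 = 1, and the invariant factors of ∂_1 are all 1, so H_0 ≅ Z.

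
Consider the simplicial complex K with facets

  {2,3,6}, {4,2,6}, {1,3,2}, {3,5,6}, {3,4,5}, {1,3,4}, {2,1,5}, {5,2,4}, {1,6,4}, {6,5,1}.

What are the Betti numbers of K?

b_0 = 1, b_1 = 0, b_2 = 0.

K has 6 vertices, 15 edges, 10 triangles.
rank ∂_0 = 0, rank ∂_1 = 5 ⇒ b_0 = 6 − 0 − 5 = 1; all invariant factors of ∂_1 are 1 so no torsion. So H_0 ≅ Z.
rank ∂_1 = 5, rank ∂_2 = 10 ⇒ b_1 = 15 − 5 − 10 = 0; ∂_2 has invariant factor(s) [2] giving torsion. So H_1 ≅ Z/2.
rank ∂_2 = 10, rank ∂_3 = 0 ⇒ b_2 = 10 − 10 − 0 = 0. So H_2 ≅ 0.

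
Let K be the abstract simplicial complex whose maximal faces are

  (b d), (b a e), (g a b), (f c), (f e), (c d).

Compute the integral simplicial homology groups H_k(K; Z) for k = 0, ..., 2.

Fix the vertex order a < b < c < d < e < f < g and write every simplex with vertices in increasing order. Then dim K = 2 and the simplices of K are:

  0-simplices (7): a, b, c, d, e, f, g
  1-simplices (9): ab, ae, ag, bd, be, bg, cd, cf, ef
  2-simplices (2): abe, abg

so the chain groups are C_0 ≅ Z^7, C_1 ≅ Z^9, C_2 ≅ Z^2.

Boundary ∂_1: C_1 → C_0 is given by ∂[p,q] = [q] − [p]. For instance
  ∂ef = f − e.
The 7×9 boundary matrix has rank 6 and Smith normal form diag(1,1,1,1,1,1).

The boundary map ∂_2: C_2 → C_1 maps a triangle to the signed sum of its edges. For instance
  ∂abe = be − ae + ab,
  ∂abg = bg − ag + ab.
The resulting 9×2 matrix has rank 2, and its Smith normal form has invariant factors (1,1).

Now H_k = ker ∂_k / im ∂_{k+1}, so:

  H_0: rank C_0 − rank ∂_1 = 7 − 6 = 1, and the invariant factors of ∂_1 are all 1, so H_0 ≅ Z.
  H_1: rank ker ∂_1 − rank ∂_2 = (9 − 6) − 2 = 1, and the invariant factors of ∂_2 are all 1, so H_1 ≅ Z.
  H_2: rank ker ∂_2 − rank ∂_3 = (2 − 2) − 0 = 0, and there is no ∂_3, so H_2 ≅ 0.

As a check, the Euler characteristic is 7 − 9 + 2 = 0, which agrees with 1 − 1 + 0 = 0.

H_0 = Z,  H_1 = Z,  H_2 = 0.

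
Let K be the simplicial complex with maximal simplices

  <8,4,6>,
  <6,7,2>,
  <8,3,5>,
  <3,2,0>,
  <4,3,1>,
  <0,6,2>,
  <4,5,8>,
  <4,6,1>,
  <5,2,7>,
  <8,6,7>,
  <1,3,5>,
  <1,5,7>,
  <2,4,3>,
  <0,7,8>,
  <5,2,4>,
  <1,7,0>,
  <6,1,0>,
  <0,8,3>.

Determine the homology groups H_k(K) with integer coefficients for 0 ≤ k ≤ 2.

H_0 ≅ Z,  H_1 ≅ Z ⊕ Z/2Z,  H_2 = 0.

Order the vertices as 0 < 1 < 2 < 3 < 4 < 5 < 6 < 7 < 8. Listing each simplex with vertices in this order, K has dimension 2 with simplices:

  0-simplices (9): [0], [1], [2], [3], [4], [5], [6], [7], [8]
  1-simplices (27): (27 of them)
  2-simplices (18): [0,1,6], [0,1,7], [0,2,3], [0,2,6], [0,3,8], [0,7,8], [1,3,4], [1,3,5], [1,4,6], [1,5,7], [2,3,4], [2,4,5], [2,5,7], [2,6,7], [3,5,8], [4,5,8], [4,6,8], [6,7,8]

giving chain groups C_0 ≅ Z^9, C_1 ≅ Z^27, C_2 ≅ Z^18.

Boundary ∂_1: C_1 → C_0 maps an edge to its endpoints' difference, ∂[p,q] = q − p.
As a 9×27 matrix over Z this has rank 8, with invariant factors (1,1,1,1,1,1,1,1).

∂_2: C_2 → C_1 maps a triangle to the signed sum of its edges. For instance
  ∂[4,5,8] = [5,8] − [4,8] + [4,5],
  ∂[1,4,6] = [4,6] − [1,6] + [1,4].
The 27×18 boundary matrix has rank 18 and Smith normal form diag(1,1,1,1,1,1,1,1,1,1,1,1,1,1,1,1,1,2).

Computing H_k = (kernel of ∂_k) / (image of ∂_{k+1}):

  H_0: rank C_0 − rank ∂_1 = 9 − 8 = 1, and the invariant factors of ∂_1 are all 1, so H_0 = Z.
  H_1: rank ker ∂_1 − rank ∂_2 = (27 − 8) − 18 = 1, and ∂_2 has invariant factor 2 > 1, so H_1 = Z ⊕ Z/2Z.
  H_2: rank ker ∂_2 − rank ∂_3 = (18 − 18) − 0 = 0, and there is no ∂_3, so H_2 = 0.

As a check, the Euler characteristic is 9 − 27 + 18 = 0, which agrees with 1 − 1 + 0 = 0.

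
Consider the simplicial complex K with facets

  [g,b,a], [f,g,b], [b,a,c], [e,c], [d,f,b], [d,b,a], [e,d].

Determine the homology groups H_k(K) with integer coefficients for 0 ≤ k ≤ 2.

H_0 ≅ Z,  H_1 ≅ Z,  H_2 = 0.

We work with the vertex ordering a < b < c < d < e < f < g. The simplices of K, each written with vertices in increasing order, are:

  0-simplices (7): a, b, c, d, e, f, g
  1-simplices (12): ab, ac, ad, ag, bc, bd, bf, bg, ce, de, df, fg
  2-simplices (5): abc, abd, abg, bdf, bfg

Hence C_0 ≅ Z^7, C_1 ≅ Z^12, C_2 ≅ Z^5.

Boundary ∂_1: C_1 → C_0 maps an edge to its endpoints' difference, ∂[p,q] = q − p. For instance
  ∂bc = c − b.
As a 7×12 matrix over Z this has rank 6, with invariant factors (1,1,1,1,1,1).

∂_2: C_2 → C_1 sends each 2-simplex [p,q,r] to [q,r] − [p,r] + [p,q]. For instance
  ∂bdf = df − bf + bd,
  ∂abg = bg − ag + ab.
The 12×5 boundary matrix has rank 5 and Smith normal form diag(1,1,1,1,1).

From H_k ≅ ker(∂_k) / im(∂_{k+1}) we obtain:

  H_0: rank C_0 − rank ∂_1 = 7 − 6 = 1, and the invariant factors of ∂_1 are all 1, so H_0 = Z.
  H_1: rank ker ∂_1 − rank ∂_2 = (12 − 6) − 5 = 1, and the invariant factors of ∂_2 are all 1, so H_1 = Z.
  H_2: rank ker ∂_2 − rank ∂_3 = (5 − 5) − 0 = 0, and there is no ∂_3, so H_2 = 0.

As a check, the Euler characteristic is 7 − 12 + 5 = 0, which agrees with 1 − 1 + 0 = 0.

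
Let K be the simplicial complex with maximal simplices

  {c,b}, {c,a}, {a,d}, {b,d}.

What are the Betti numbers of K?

Order the vertices as a < b < c < d. Listing each simplex with vertices in this order, K has dimension 1 with simplices:

  0-simplices (4): a, b, c, d
  1-simplices (4): ac, ad, bc, bd

Hence C_0 ≅ Z^4, C_1 ≅ Z^4.

∂_1: C_1 → C_0 maps an edge to its endpoints' difference, ∂[p,q] = q − p. For instance
  ∂bd = d − b.
The 4×4 boundary matrix has rank 3 and Smith normal form diag(1,1,1).

Now H_k = ker ∂_k / im ∂_{k+1}, so:

  H_0: rank C_0 − rank ∂_1 = 4 − 3 = 1, and the invariant factors of ∂_1 are all 1, so H_0 ≅ Z.
  H_1: rank ker ∂_1 − rank ∂_2 = (4 − 3) − 0 = 1, and there is no ∂_2, so H_1 ≅ Z.

As a check, the Euler characteristic is 4 − 4 = 0, which agrees with 1 − 1 = 0.
(K is a triangulation of the circle S^1.)

Hence the Betti numbers are b_0 = 1, b_1 = 1.

b_0 = 1, b_1 = 1.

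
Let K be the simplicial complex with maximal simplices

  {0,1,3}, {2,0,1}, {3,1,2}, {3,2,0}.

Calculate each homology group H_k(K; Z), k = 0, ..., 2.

H_0 = Z,  H_1 = 0,  H_2 = Z.

Take the total order 0 < 1 < 2 < 3 on the vertex set. Then K (dimension 2) consists of the simplices:

  0-simplices (4): [0], [1], [2], [3]
  1-simplices (6): [0,1], [0,2], [0,3], [1,2], [1,3], [2,3]
  2-simplices (4): [0,1,2], [0,1,3], [0,2,3], [1,2,3]

so the chain groups are C_0 ≅ Z^4, C_1 ≅ Z^6, C_2 ≅ Z^4.

∂_1: C_1 → C_0 maps an edge to its endpoints' difference, ∂[p,q] = q − p. For instance
  ∂[0,2] = [2] − [0].
The resulting 4×6 matrix has rank 3, and its Smith normal form has invariant factors (1,1,1).

The boundary map ∂_2: C_2 → C_1 sends each 2-simplex [p,q,r] to [q,r] − [p,r] + [p,q]. For instance
  ∂[1,2,3] = [2,3] − [1,3] + [1,2],
  ∂[0,1,2] = [1,2] − [0,2] + [0,1].
As a 6×4 matrix over Z this has rank 3, with invariant factors (1,1,1).

Reading off H_k = ker ∂_k / im ∂_{k+1}:

  H_0: rank C_0 − rank ∂_1 = 4 − 3 = 1, and the invariant factors of ∂_1 are all 1, so H_0 ≅ Z.
  H_1: rank ker ∂_1 − rank ∂_2 = (6 − 3) − 3 = 0, and the invariant factors of ∂_2 are all 1, so H_1 ≅ 0.
  H_2: rank ker ∂_2 − rank ∂_3 = (4 − 3) − 0 = 1, and there is no ∂_3, so H_2 ≅ Z.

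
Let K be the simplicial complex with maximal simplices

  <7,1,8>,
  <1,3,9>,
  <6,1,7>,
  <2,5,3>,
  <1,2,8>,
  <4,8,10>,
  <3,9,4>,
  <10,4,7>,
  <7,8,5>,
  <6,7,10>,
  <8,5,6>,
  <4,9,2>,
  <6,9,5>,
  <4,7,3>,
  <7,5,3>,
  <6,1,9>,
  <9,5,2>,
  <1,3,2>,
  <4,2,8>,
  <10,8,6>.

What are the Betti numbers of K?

b_0 = 1, b_1 = 1, b_2 = 0.

Take the total order 1 < 2 < 3 < 4 < 5 < 6 < 7 < 8 < 9 < 10 on the vertex set. Then K (dimension 2) consists of the simplices:

  0-simplices (10): [1], [2], [3], [4], [5], [6], [7], [8], [9], [10]
  1-simplices (30): (30 of them)
  2-simplices (20): (20 of them)

Hence C_0 ≅ Z^10, C_1 ≅ Z^30, C_2 ≅ Z^20.

The boundary map ∂_1: C_1 → C_0 sends each edge [p,q] (with p < q) to q − p. For instance
  ∂[1,8] = [8] − [1].
This gives a 10×30 integer matrix of rank 9; reducing to Smith normal form yields diagonal entries (1,1,1,1,1,1,1,1,1).

∂_2: C_2 → C_1 maps a triangle to the signed sum of its edges. For instance
  ∂[3,5,7] = [5,7] − [3,7] + [3,5],
  ∂[1,6,9] = [6,9] − [1,9] + [1,6].
The resulting 30×20 matrix has rank 20, and its Smith normal form has invariant factors (1,1,1,1,1,1,1,1,1,1,1,1,1,1,1,1,1,1,1,2).

Computing H_k = (kernel of ∂_k) / (image of ∂_{k+1}):

  H_0: rank C_0 − rank ∂_1 = 10 − 9 = 1, and the invariant factors of ∂_1 are all 1, so H_0 = Z.
  H_1: rank ker ∂_1 − rank ∂_2 = (30 − 9) − 20 = 1, and ∂_2 has invariant factor 2 > 1, so H_1 = Z ⊕ Z/2Z.
  H_2: rank ker ∂_2 − rank ∂_3 = (20 − 20) − 0 = 0, and there is no ∂_3, so H_2 = 0.

As a check, the Euler characteristic is 10 − 30 + 20 = 0, which agrees with 1 − 1 + 0 = 0.
(K is a triangulation of the Klein bottle.)

Hence the Betti numbers are b_0 = 1, b_1 = 1, b_2 = 0.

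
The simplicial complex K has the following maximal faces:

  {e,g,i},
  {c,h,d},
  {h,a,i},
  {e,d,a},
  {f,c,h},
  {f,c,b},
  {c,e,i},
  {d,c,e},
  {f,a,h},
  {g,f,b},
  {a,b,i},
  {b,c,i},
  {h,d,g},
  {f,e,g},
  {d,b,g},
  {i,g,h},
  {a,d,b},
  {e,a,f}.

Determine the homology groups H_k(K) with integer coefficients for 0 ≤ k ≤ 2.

H_0 ≅ Z,  H_1 ≅ Z^2,  H_2 ≅ Z.

Order the vertices as a < b < c < d < e < f < g < h < i. Listing each simplex with vertices in this order, K has dimension 2 with simplices:

  0-simplices (9): a, b, c, d, e, f, g, h, i
  1-simplices (27): ab, ad, ae, af, ah, ai, bc, bd, bf, bg, bi, cd, ce, cf, ch, ci, de, dg, dh, ef, eg, ei, fg, fh, gh, gi, hi
  2-simplices (18): abd, abi, ade, aef, afh, ahi, bcf, bci, bdg, bfg, cde, cdh, cei, cfh, dgh, efg, egi, ghi

giving chain groups C_0 ≅ Z^9, C_1 ≅ Z^27, C_2 ≅ Z^18.

Boundary ∂_1: C_1 → C_0 sends each edge [p,q] (with p < q) to q − p. For instance
  ∂ai = i − a.
This gives a 9×27 integer matrix of rank 8; reducing to Smith normal form yields diagonal entries (1,1,1,1,1,1,1,1).

The boundary map ∂_2: C_2 → C_1 maps a triangle to the signed sum of its edges. For instance
  ∂bdg = dg − bg + bd,
  ∂cei = ei − ci + ce.
As a 27×18 matrix over Z this has rank 17, with invariant factors (1,1,1,1,1,1,1,1,1,1,1,1,1,1,1,1,1).

Reading off H_k = ker ∂_k / im ∂_{k+1}:

  H_0: rank C_0 − rank ∂_1 = 9 − 8 = 1, and the invariant factors of ∂_1 are all 1, so H_0 = Z.
  H_1: rank ker ∂_1 − rank ∂_2 = (27 − 8) − 17 = 2, and the invariant factors of ∂_2 are all 1, so H_1 = Z^2.
  H_2: rank ker ∂_2 − rank ∂_3 = (18 − 17) − 0 = 1, and there is no ∂_3, so H_2 = Z.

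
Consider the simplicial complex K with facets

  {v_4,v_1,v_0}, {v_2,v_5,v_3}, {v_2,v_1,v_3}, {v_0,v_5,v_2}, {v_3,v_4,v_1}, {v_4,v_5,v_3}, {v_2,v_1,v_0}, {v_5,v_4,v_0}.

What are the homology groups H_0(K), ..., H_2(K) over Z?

Take the total order v_0 < v_1 < v_2 < v_3 < v_4 < v_5 on the vertex set. Then K (dimension 2) consists of the simplices:

  0-simplices (6): [v_0], [v_1], [v_2], [v_3], [v_4], [v_5]
  1-simplices (12): [v_0,v_1], [v_0,v_2], [v_0,v_4], [v_0,v_5], [v_1,v_2], [v_1,v_3], [v_1,v_4], [v_2,v_3], [v_2,v_5], [v_3,v_4], [v_3,v_5], [v_4,v_5]
  2-simplices (8): [v_0,v_1,v_2], [v_0,v_1,v_4], [v_0,v_2,v_5], [v_0,v_4,v_5], [v_1,v_2,v_3], [v_1,v_3,v_4], [v_2,v_3,v_5], [v_3,v_4,v_5]

Hence C_0 ≅ Z^6, C_1 ≅ Z^12, C_2 ≅ Z^8.

The boundary map ∂_1: C_1 → C_0 is given by ∂[p,q] = [q] − [p].
As a 6×12 matrix over Z this has rank 5, with invariant factors (1,1,1,1,1).

∂_2: C_2 → C_1 maps a triangle to the signed sum of its edges. For instance
  ∂[v_0,v_1,v_2] = [v_1,v_2] − [v_0,v_2] + [v_0,v_1],
  ∂[v_0,v_2,v_5] = [v_2,v_5] − [v_0,v_5] + [v_0,v_2].
As a 12×8 matrix over Z this has rank 7, with invariant factors (1,1,1,1,1,1,1).

Reading off H_k = ker ∂_k / im ∂_{k+1}:

  H_0: rank C_0 − rank ∂_1 = 6 − 5 = 1, and the invariant factors of ∂_1 are all 1, so H_0 ≅ Z.
  H_1: rank ker ∂_1 − rank ∂_2 = (12 − 5) − 7 = 0, and the invariant factors of ∂_2 are all 1, so H_1 ≅ 0.
  H_2: rank ker ∂_2 − rank ∂_3 = (8 − 7) − 0 = 1, and there is no ∂_3, so H_2 ≅ Z.

As a check, the Euler characteristic is 6 − 12 + 8 = 2, which agrees with 1 − 0 + 1 = 2.

H_0 = Z,  H_1 = 0,  H_2 = Z.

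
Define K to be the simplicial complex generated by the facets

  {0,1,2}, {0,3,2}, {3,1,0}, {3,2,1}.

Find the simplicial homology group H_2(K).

H_2 = Z.

Take the total order 0 < 1 < 2 < 3 on the vertex set. Then K (dimension 2) consists of the simplices:

  0-simplices (4): [0], [1], [2], [3]
  1-simplices (6): [0,1], [0,2], [0,3], [1,2], [1,3], [2,3]
  2-simplices (4): [0,1,2], [0,1,3], [0,2,3], [1,2,3]

Hence C_0 ≅ Z^4, C_1 ≅ Z^6, C_2 ≅ Z^4.

∂_1: C_1 → C_0 is given by ∂[p,q] = [q] − [p].
As a 4×6 matrix over Z this has rank 3, with invariant factors (1,1,1).

Boundary ∂_2: C_2 → C_1 acts by ∂[p,q,r] = [q,r] − [p,r] + [p,q]. For instance
  ∂[0,1,2] = [1,2] − [0,2] + [0,1],
  ∂[0,1,3] = [1,3] − [0,3] + [0,1].
The 6×4 boundary matrix has rank 3 and Smith normal form diag(1,1,1).

Reading off H_k = ker ∂_k / im ∂_{k+1}:

  H_2: rank ker ∂_2 − rank ∂_3 = (4 − 3) − 0 = 1, and there is no ∂_3, so H_2 ≅ Z.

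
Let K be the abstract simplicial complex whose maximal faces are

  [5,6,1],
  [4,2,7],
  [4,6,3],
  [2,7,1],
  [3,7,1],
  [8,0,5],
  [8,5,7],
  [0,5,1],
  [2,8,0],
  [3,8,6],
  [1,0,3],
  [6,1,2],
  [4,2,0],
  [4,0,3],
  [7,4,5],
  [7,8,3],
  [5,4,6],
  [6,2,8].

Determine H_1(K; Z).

K has 9 vertices, 27 edges, 18 triangles.
rank ∂_1 = 8, rank ∂_2 = 17 ⇒ b_1 = 27 − 8 − 17 = 2; all invariant factors of ∂_2 are 1 so no torsion. So H_1 ≅ Z^2.

H_1 ≅ Z^2.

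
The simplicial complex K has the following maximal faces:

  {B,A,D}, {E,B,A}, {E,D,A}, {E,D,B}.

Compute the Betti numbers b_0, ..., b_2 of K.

Fix the vertex order A < B < D < E and write every simplex with vertices in increasing order. Then dim K = 2 and the simplices of K are:

  0-simplices (4): A, B, D, E
  1-simplices (6): AB, AD, AE, BD, BE, DE
  2-simplices (4): ABD, ABE, ADE, BDE

so the chain groups are C_0 ≅ Z^4, C_1 ≅ Z^6, C_2 ≅ Z^4.

∂_1: C_1 → C_0 maps an edge to its endpoints' difference, ∂[p,q] = q − p. For instance
  ∂BD = D − B.
This gives a 4×6 integer matrix of rank 3; reducing to Smith normal form yields diagonal entries (1,1,1).

Boundary ∂_2: C_2 → C_1 sends each 2-simplex [p,q,r] to [q,r] − [p,r] + [p,q]. For instance
  ∂BDE = DE − BE + BD,
  ∂ABD = BD − AD + AB.
The 6×4 boundary matrix has rank 3 and Smith normal form diag(1,1,1).

Reading off H_k = ker ∂_k / im ∂_{k+1}:

  H_0: rank C_0 − rank ∂_1 = 4 − 3 = 1, and the invariant factors of ∂_1 are all 1, so H_0 = Z.
  H_1: rank ker ∂_1 − rank ∂_2 = (6 − 3) − 3 = 0, and the invariant factors of ∂_2 are all 1, so H_1 = 0.
  H_2: rank ker ∂_2 − rank ∂_3 = (4 − 3) − 0 = 1, and there is no ∂_3, so H_2 = Z.

(K is a triangulation of the 2-sphere S^2.)

Hence the Betti numbers are b_0 = 1, b_1 = 0, b_2 = 1.

b_0 = 1, b_1 = 0, b_2 = 1.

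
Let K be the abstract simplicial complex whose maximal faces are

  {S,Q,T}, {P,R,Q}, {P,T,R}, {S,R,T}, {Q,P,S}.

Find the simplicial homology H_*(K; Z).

Take the total order P < Q < R < S < T on the vertex set. Then K (dimension 2) consists of the simplices:

  0-simplices (5): P, Q, R, S, T
  1-simplices (10): PQ, PR, PS, PT, QR, QS, QT, RS, RT, ST
  2-simplices (5): PQR, PQS, PRT, QST, RST

Hence C_0 ≅ Z^5, C_1 ≅ Z^10, C_2 ≅ Z^5.

∂_1: C_1 → C_0 is given by ∂[p,q] = [q] − [p]. For instance
  ∂RT = T − R.
This gives a 5×10 integer matrix of rank 4; reducing to Smith normal form yields diagonal entries (1,1,1,1).

The boundary map ∂_2: C_2 → C_1 maps a triangle to the signed sum of its edges. For instance
  ∂PQR = QR − PR + PQ,
  ∂PRT = RT − PT + PR.
As a 10×5 matrix over Z this has rank 5, with invariant factors (1,1,1,1,1).

Reading off H_k = ker ∂_k / im ∂_{k+1}:

  H_0: rank C_0 − rank ∂_1 = 5 − 4 = 1, and the invariant factors of ∂_1 are all 1, so H_0 = Z.
  H_1: rank ker ∂_1 − rank ∂_2 = (10 − 4) − 5 = 1, and the invariant factors of ∂_2 are all 1, so H_1 = Z.
  H_2: rank ker ∂_2 − rank ∂_3 = (5 − 5) − 0 = 0, and there is no ∂_3, so H_2 = 0.

(K is a triangulation of the Möbius band.)

H_0 = Z,  H_1 = Z,  H_2 = 0.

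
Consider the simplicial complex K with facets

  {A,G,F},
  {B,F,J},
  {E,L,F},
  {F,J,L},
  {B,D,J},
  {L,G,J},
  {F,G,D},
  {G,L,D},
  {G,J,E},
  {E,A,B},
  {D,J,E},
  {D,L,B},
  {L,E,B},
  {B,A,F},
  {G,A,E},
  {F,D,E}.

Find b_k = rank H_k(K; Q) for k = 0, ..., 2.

b_0 = 1, b_1 = 2, b_2 = 1.

Fix the vertex order A < B < D < E < F < G < J < L and write every simplex with vertices in increasing order. Then dim K = 2 and the simplices of K are:

  0-simplices (8): A, B, D, E, F, G, J, L
  1-simplices (24): AB, AE, AF, AG, BD, BE, BF, BJ, BL, DE, DF, DG, DJ, DL, EF, EG, EJ, EL, FG, FJ, FL, GJ, GL, JL
  2-simplices (16): ABE, ABF, AEG, AFG, BDJ, BDL, BEL, BFJ, DEF, DEJ, DFG, DGL, EFL, EGJ, FJL, GJL

Hence C_0 ≅ Z^8, C_1 ≅ Z^24, C_2 ≅ Z^16.

Boundary ∂_1: C_1 → C_0 is given by ∂[p,q] = [q] − [p].
This gives a 8×24 integer matrix of rank 7; reducing to Smith normal form yields diagonal entries (1,1,1,1,1,1,1).

The boundary map ∂_2: C_2 → C_1 sends each 2-simplex [p,q,r] to [q,r] − [p,r] + [p,q]. For instance
  ∂BEL = EL − BL + BE,
  ∂DEF = EF − DF + DE.
As a 24×16 matrix over Z this has rank 15, with invariant factors (1,1,1,1,1,1,1,1,1,1,1,1,1,1,1).

From H_k ≅ ker(∂_k) / im(∂_{k+1}) we obtain:

  H_0: rank C_0 − rank ∂_1 = 8 − 7 = 1, and the invariant factors of ∂_1 are all 1, so H_0 ≅ Z.
  H_1: rank ker ∂_1 − rank ∂_2 = (24 − 7) − 15 = 2, and the invariant factors of ∂_2 are all 1, so H_1 ≅ Z^2.
  H_2: rank ker ∂_2 − rank ∂_3 = (16 − 15) − 0 = 1, and there is no ∂_3, so H_2 ≅ Z.

Hence the Betti numbers are b_0 = 1, b_1 = 2, b_2 = 1.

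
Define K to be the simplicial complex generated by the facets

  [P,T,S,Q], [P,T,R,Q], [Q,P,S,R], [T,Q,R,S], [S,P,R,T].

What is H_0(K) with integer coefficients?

H_0 ≅ Z.

Take the total order P < Q < R < S < T on the vertex set. Then K (dimension 3) consists of the simplices:

  0-simplices (5): P, Q, R, S, T
  1-simplices (10): PQ, PR, PS, PT, QR, QS, QT, RS, RT, ST
  2-simplices (10): PQR, PQS, PQT, PRS, PRT, PST, QRS, QRT, QST, RST
  3-simplices (5): PQRS, PQRT, PQST, PRST, QRST

giving chain groups C_0 ≅ Z^5, C_1 ≅ Z^10, C_2 ≅ Z^10, C_3 ≅ Z^5.

Boundary ∂_1: C_1 → C_0 maps an edge to its endpoints' difference, ∂[p,q] = q − p. For instance
  ∂RT = T − R.
The resulting 5×10 matrix has rank 4, and its Smith normal form has invariant factors (1,1,1,1).

Boundary ∂_2: C_2 → C_1 maps a triangle to the signed sum of its edges. For instance
  ∂PQT = QT − PT + PQ,
  ∂PRT = RT − PT + PR.
The resulting 10×10 matrix has rank 6, and its Smith normal form has invariant factors (1,1,1,1,1,1).

The boundary map ∂_3: C_3 → C_2 sends each 3-simplex σ to the alternating sum Σ_i (−1)^i (σ with its i-th vertex removed). For instance
  ∂QRST = RST − QST + QRT − QRS,
  ∂PQST = QST − PST + PQT − PQS.
The resulting 10×5 matrix has rank 4, and its Smith normal form has invariant factors (1,1,1,1).

From H_k ≅ ker(∂_k) / im(∂_{k+1}) we obtain:

  H_0: rank C_0 − rank ∂_1 = 5 − 4 = 1, and the invariant factors of ∂_1 are all 1, so H_0 ≅ Z.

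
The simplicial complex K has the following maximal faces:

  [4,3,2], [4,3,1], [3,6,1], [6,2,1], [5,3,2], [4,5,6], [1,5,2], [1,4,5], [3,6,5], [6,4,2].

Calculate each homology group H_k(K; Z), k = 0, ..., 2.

Take the total order 1 < 2 < 3 < 4 < 5 < 6 on the vertex set. Then K (dimension 2) consists of the simplices:

  0-simplices (6): [1], [2], [3], [4], [5], [6]
  1-simplices (15): [1,2], [1,3], [1,4], [1,5], [1,6], [2,3], [2,4], [2,5], [2,6], [3,4], [3,5], [3,6], [4,5], [4,6], [5,6]
  2-simplices (10): [1,2,5], [1,2,6], [1,3,4], [1,3,6], [1,4,5], [2,3,4], [2,3,5], [2,4,6], [3,5,6], [4,5,6]

so the chain groups are C_0 ≅ Z^6, C_1 ≅ Z^15, C_2 ≅ Z^10.

Boundary ∂_1: C_1 → C_0 is given by ∂[p,q] = [q] − [p]. For instance
  ∂[4,6] = [6] − [4].
The resulting 6×15 matrix has rank 5, and its Smith normal form has invariant factors (1,1,1,1,1).

The boundary map ∂_2: C_2 → C_1 sends each 2-simplex [p,q,r] to [q,r] − [p,r] + [p,q]. For instance
  ∂[2,3,4] = [3,4] − [2,4] + [2,3],
  ∂[1,3,4] = [3,4] − [1,4] + [1,3].
The resulting 15×10 matrix has rank 10, and its Smith normal form has invariant factors (1,1,1,1,1,1,1,1,1,2).

From H_k ≅ ker(∂_k) / im(∂_{k+1}) we obtain:

  H_0: rank C_0 − rank ∂_1 = 6 − 5 = 1, and the invariant factors of ∂_1 are all 1, so H_0 ≅ Z.
  H_1: rank ker ∂_1 − rank ∂_2 = (15 − 5) − 10 = 0, and ∂_2 has invariant factor 2 > 1, so H_1 ≅ Z/2.
  H_2: rank ker ∂_2 − rank ∂_3 = (10 − 10) − 0 = 0, and there is no ∂_3, so H_2 ≅ 0.

H_0 = Z,  H_1 = Z/2,  H_2 = 0.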